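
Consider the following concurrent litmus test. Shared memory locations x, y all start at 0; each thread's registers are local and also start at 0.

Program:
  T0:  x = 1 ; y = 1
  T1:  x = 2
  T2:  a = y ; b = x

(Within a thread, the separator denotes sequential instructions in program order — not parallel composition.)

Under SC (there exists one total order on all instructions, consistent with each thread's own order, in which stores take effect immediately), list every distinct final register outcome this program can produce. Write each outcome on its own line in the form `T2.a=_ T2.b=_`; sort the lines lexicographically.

outcome vector order: (T2.a,T2.b)
|SC outcomes| = 5

T2.a=0 T2.b=0
T2.a=0 T2.b=1
T2.a=0 T2.b=2
T2.a=1 T2.b=1
T2.a=1 T2.b=2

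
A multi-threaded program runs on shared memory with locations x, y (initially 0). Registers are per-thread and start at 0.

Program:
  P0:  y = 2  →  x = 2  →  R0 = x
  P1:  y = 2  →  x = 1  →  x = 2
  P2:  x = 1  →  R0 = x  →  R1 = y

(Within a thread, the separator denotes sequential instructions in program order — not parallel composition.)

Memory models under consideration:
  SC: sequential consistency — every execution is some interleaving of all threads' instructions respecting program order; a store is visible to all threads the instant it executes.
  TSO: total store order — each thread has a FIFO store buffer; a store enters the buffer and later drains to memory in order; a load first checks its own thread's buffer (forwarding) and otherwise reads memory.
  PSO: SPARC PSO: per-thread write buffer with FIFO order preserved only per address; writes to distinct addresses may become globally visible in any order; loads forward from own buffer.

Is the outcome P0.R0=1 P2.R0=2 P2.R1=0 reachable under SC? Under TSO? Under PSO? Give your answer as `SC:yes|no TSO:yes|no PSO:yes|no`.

SC:no TSO:no PSO:yes

outcome vector order: (P0.R0,P2.R0,P2.R1)
[SC] allowed = {<1 1 0>; <1 1 2>; <1 2 2>; <2 1 0>; <2 1 2>; <2 2 2>}
[TSO] allowed = {<1 1 0>; <1 1 2>; <1 2 2>; <2 1 0>; <2 1 2>; <2 2 2>}
[PSO] allowed = {<1 1 0>; <1 1 2>; <1 2 0>; <1 2 2>; <2 1 0>; <2 1 2>; <2 2 0>; <2 2 2>}
target <1 2 0> ∈ {PSO}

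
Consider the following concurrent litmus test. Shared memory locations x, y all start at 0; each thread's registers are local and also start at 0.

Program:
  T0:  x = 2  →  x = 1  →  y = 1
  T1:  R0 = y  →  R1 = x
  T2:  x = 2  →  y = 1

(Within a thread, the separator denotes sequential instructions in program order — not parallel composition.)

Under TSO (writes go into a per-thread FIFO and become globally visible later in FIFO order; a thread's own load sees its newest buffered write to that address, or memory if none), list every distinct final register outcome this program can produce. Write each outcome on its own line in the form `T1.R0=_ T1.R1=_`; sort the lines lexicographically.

T1.R0=0 T1.R1=0
T1.R0=0 T1.R1=1
T1.R0=0 T1.R1=2
T1.R0=1 T1.R1=1
T1.R0=1 T1.R1=2

outcome vector order: (T1.R0,T1.R1)
|TSO outcomes| = 5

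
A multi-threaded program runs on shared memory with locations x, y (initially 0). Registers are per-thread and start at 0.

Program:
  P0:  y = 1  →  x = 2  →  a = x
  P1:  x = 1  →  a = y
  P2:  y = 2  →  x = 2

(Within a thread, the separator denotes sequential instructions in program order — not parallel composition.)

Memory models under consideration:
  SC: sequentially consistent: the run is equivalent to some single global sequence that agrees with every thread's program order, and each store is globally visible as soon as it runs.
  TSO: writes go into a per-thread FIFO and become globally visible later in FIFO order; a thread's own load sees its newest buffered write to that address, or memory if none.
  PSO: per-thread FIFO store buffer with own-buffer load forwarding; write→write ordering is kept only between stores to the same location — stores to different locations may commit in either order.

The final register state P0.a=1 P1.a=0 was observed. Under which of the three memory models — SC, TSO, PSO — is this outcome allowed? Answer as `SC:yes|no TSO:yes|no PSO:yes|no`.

outcome vector order: (P0.a,P1.a)
under SC → (1,1) (1,2) (2,0) (2,1) (2,2)
under TSO → (1,0) (1,1) (1,2) (2,0) (2,1) (2,2)
under PSO → (1,0) (1,1) (1,2) (2,0) (2,1) (2,2)
target (1,0) ∈ {TSO,PSO}

SC:no TSO:yes PSO:yes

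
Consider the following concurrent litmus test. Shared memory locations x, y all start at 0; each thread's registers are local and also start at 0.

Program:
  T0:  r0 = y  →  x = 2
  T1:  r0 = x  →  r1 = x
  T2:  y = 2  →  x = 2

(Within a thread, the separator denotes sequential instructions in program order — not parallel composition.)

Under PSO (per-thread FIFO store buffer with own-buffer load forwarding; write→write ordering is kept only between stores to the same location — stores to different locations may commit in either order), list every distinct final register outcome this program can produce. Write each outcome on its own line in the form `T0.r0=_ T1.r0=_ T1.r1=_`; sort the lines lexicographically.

outcome vector order: (T0.r0,T1.r0,T1.r1)
|PSO outcomes| = 6

T0.r0=0 T1.r0=0 T1.r1=0
T0.r0=0 T1.r0=0 T1.r1=2
T0.r0=0 T1.r0=2 T1.r1=2
T0.r0=2 T1.r0=0 T1.r1=0
T0.r0=2 T1.r0=0 T1.r1=2
T0.r0=2 T1.r0=2 T1.r1=2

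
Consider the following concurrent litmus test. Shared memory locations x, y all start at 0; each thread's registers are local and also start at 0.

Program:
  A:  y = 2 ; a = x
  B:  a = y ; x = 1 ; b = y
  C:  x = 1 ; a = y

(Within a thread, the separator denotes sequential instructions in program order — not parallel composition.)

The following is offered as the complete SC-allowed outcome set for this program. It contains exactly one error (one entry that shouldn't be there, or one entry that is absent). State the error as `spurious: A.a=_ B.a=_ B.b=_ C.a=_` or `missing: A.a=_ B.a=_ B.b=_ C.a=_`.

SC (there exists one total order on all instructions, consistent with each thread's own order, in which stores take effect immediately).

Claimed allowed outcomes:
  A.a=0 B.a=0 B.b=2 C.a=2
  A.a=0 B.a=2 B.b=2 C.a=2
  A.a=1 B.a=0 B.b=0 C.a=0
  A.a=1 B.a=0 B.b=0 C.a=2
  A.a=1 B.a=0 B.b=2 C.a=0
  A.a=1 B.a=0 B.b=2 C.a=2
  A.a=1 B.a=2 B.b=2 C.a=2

missing: A.a=1 B.a=2 B.b=2 C.a=0

outcome vector order: (A.a,B.a,B.b,C.a)
SC (8): 0/0/2/2 0/2/2/2 1/0/0/0 1/0/0/2 1/0/2/0 1/0/2/2 1/2/2/0 1/2/2/2
SC∖claimed = {1/2/2/0}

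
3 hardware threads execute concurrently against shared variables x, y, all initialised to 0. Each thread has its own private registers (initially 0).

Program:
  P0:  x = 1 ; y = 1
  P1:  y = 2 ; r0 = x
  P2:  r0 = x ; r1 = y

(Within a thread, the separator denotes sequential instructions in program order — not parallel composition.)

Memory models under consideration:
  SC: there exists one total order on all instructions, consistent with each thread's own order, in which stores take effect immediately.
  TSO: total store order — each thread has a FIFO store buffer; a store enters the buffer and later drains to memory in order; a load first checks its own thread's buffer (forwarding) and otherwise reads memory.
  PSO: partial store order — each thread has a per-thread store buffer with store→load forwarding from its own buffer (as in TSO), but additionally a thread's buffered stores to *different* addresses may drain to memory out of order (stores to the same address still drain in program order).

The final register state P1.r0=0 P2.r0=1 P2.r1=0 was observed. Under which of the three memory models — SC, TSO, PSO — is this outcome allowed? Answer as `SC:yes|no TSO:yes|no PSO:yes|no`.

outcome vector order: (P1.r0,P2.r0,P2.r1)
[SC] allowed = {0/0/0; 0/0/1; 0/0/2; 0/1/1; 0/1/2; 1/0/0; 1/0/1; 1/0/2; 1/1/0; 1/1/1; 1/1/2}
[TSO] allowed = {0/0/0; 0/0/1; 0/0/2; 0/1/0; 0/1/1; 0/1/2; 1/0/0; 1/0/1; 1/0/2; 1/1/0; 1/1/1; 1/1/2}
[PSO] allowed = {0/0/0; 0/0/1; 0/0/2; 0/1/0; 0/1/1; 0/1/2; 1/0/0; 1/0/1; 1/0/2; 1/1/0; 1/1/1; 1/1/2}
target 0/1/0 ∈ {TSO,PSO}

SC:no TSO:yes PSO:yes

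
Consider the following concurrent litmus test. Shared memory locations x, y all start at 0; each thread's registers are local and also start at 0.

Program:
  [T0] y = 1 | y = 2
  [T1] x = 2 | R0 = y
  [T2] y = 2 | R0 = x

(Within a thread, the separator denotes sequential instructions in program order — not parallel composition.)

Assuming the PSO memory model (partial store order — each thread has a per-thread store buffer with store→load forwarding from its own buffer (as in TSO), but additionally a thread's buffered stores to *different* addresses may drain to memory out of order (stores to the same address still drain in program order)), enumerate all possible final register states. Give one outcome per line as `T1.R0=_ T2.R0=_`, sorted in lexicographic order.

outcome vector order: (T1.R0,T2.R0)
|PSO outcomes| = 6

T1.R0=0 T2.R0=0
T1.R0=0 T2.R0=2
T1.R0=1 T2.R0=0
T1.R0=1 T2.R0=2
T1.R0=2 T2.R0=0
T1.R0=2 T2.R0=2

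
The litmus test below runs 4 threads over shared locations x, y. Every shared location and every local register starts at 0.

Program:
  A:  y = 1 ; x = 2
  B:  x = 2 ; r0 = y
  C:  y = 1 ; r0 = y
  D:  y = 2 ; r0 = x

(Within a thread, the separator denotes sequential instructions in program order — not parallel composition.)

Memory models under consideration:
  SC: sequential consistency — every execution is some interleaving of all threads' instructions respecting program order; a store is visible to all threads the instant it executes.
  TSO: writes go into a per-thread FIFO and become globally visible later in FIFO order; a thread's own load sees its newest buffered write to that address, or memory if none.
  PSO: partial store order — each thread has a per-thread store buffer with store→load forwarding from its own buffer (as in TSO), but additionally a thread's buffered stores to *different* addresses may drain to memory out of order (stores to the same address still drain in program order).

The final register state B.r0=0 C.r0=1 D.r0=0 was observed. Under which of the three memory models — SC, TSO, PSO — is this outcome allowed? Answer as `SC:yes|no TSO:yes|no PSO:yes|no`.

outcome vector order: (B.r0,C.r0,D.r0)
[SC] allowed = {<0 1 2>, <0 2 2>, <1 1 0>, <1 1 2>, <1 2 0>, <1 2 2>, <2 1 0>, <2 1 2>, <2 2 0>, <2 2 2>}
[TSO] allowed = {<0 1 0>, <0 1 2>, <0 2 0>, <0 2 2>, <1 1 0>, <1 1 2>, <1 2 0>, <1 2 2>, <2 1 0>, <2 1 2>, <2 2 0>, <2 2 2>}
[PSO] allowed = {<0 1 0>, <0 1 2>, <0 2 0>, <0 2 2>, <1 1 0>, <1 1 2>, <1 2 0>, <1 2 2>, <2 1 0>, <2 1 2>, <2 2 0>, <2 2 2>}
target <0 1 0> ∈ {TSO,PSO}

SC:no TSO:yes PSO:yes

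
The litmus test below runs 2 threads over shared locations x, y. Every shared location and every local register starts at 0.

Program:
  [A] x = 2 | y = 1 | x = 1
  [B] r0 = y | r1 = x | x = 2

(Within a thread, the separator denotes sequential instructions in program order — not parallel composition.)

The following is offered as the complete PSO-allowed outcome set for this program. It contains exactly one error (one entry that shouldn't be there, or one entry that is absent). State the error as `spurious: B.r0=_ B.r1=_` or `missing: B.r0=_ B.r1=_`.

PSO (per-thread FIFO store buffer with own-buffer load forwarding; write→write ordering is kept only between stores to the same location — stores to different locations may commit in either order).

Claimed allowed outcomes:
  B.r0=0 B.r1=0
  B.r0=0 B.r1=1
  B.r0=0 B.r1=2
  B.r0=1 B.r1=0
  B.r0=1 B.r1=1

outcome vector order: (B.r0,B.r1)
[PSO] allowed = {0/0; 0/1; 0/2; 1/0; 1/1; 1/2}
PSO∖claimed = {1/2}

missing: B.r0=1 B.r1=2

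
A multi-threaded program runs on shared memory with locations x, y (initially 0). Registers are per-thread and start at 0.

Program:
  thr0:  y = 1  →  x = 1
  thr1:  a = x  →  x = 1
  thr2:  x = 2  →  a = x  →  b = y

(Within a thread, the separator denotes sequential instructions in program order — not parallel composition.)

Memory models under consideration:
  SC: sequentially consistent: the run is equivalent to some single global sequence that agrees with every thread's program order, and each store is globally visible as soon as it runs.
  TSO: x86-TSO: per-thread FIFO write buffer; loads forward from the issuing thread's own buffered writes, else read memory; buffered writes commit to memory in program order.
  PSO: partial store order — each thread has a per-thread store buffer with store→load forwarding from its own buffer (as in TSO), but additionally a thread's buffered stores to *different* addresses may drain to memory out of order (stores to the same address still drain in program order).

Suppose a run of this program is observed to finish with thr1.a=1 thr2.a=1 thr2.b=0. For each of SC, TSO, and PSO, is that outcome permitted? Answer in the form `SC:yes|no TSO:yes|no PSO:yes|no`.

outcome vector order: (thr1.a,thr2.a,thr2.b)
[SC] allowed = {<0 1 0> <0 1 1> <0 2 0> <0 2 1> <1 1 1> <1 2 0> <1 2 1> <2 1 0> <2 1 1> <2 2 0> <2 2 1>}
[TSO] allowed = {<0 1 0> <0 1 1> <0 2 0> <0 2 1> <1 1 1> <1 2 0> <1 2 1> <2 1 0> <2 1 1> <2 2 0> <2 2 1>}
[PSO] allowed = {<0 1 0> <0 1 1> <0 2 0> <0 2 1> <1 1 0> <1 1 1> <1 2 0> <1 2 1> <2 1 0> <2 1 1> <2 2 0> <2 2 1>}
target <1 1 0> ∈ {PSO}

SC:no TSO:no PSO:yes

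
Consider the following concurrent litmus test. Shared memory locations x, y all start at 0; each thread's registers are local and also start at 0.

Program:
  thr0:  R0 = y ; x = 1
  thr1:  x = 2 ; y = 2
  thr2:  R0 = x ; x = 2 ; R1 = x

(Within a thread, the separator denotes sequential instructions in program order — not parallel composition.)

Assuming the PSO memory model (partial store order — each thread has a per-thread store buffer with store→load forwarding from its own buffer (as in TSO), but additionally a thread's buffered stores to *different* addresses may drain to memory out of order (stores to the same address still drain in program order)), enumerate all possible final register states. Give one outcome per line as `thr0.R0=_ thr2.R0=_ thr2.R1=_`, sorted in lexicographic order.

outcome vector order: (thr0.R0,thr2.R0,thr2.R1)
|PSO outcomes| = 10

thr0.R0=0 thr2.R0=0 thr2.R1=1
thr0.R0=0 thr2.R0=0 thr2.R1=2
thr0.R0=0 thr2.R0=1 thr2.R1=2
thr0.R0=0 thr2.R0=2 thr2.R1=1
thr0.R0=0 thr2.R0=2 thr2.R1=2
thr0.R0=2 thr2.R0=0 thr2.R1=1
thr0.R0=2 thr2.R0=0 thr2.R1=2
thr0.R0=2 thr2.R0=1 thr2.R1=2
thr0.R0=2 thr2.R0=2 thr2.R1=1
thr0.R0=2 thr2.R0=2 thr2.R1=2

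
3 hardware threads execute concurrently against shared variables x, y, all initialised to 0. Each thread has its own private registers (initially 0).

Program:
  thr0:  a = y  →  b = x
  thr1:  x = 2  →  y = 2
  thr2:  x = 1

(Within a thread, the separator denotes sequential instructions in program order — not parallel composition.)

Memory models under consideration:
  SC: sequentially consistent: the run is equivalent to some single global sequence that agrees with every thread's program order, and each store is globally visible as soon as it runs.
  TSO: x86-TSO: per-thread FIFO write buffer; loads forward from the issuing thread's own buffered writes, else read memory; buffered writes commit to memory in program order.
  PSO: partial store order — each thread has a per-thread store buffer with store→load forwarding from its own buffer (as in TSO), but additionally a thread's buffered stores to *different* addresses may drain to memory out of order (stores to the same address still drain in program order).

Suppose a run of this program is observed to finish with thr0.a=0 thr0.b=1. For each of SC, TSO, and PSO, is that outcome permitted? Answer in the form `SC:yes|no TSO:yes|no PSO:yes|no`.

outcome vector order: (thr0.a,thr0.b)
SC: 5 outcomes — {00 01 02 21 22}
TSO: 5 outcomes — {00 01 02 21 22}
PSO: 6 outcomes — {00 01 02 20 21 22}
target 01 ∈ {SC,TSO,PSO}

SC:yes TSO:yes PSO:yes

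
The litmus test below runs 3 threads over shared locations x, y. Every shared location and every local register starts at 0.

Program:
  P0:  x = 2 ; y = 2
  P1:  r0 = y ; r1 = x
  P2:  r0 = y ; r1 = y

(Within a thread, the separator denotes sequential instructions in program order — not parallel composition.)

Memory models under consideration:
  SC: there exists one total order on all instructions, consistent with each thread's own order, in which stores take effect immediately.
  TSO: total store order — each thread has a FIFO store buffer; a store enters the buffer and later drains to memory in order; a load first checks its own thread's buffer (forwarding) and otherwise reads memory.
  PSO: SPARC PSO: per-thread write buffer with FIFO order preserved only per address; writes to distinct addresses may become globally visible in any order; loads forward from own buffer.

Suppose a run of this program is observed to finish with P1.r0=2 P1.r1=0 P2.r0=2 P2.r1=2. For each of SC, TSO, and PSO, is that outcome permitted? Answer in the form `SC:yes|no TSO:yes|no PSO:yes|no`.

SC:no TSO:no PSO:yes

outcome vector order: (P1.r0,P1.r1,P2.r0,P2.r1)
SC: 9 outcomes — {0000; 0002; 0022; 0200; 0202; 0222; 2200; 2202; 2222}
TSO: 9 outcomes — {0000; 0002; 0022; 0200; 0202; 0222; 2200; 2202; 2222}
PSO: 12 outcomes — {0000; 0002; 0022; 0200; 0202; 0222; 2000; 2002; 2022; 2200; 2202; 2222}
target 2022 ∈ {PSO}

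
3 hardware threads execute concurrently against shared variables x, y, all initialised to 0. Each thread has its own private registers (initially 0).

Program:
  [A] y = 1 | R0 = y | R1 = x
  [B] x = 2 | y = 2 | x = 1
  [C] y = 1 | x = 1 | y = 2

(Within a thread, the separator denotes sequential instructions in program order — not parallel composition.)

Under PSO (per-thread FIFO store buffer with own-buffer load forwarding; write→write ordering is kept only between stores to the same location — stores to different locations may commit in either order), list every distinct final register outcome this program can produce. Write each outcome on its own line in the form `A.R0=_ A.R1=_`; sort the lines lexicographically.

outcome vector order: (A.R0,A.R1)
|PSO outcomes| = 6

A.R0=1 A.R1=0
A.R0=1 A.R1=1
A.R0=1 A.R1=2
A.R0=2 A.R1=0
A.R0=2 A.R1=1
A.R0=2 A.R1=2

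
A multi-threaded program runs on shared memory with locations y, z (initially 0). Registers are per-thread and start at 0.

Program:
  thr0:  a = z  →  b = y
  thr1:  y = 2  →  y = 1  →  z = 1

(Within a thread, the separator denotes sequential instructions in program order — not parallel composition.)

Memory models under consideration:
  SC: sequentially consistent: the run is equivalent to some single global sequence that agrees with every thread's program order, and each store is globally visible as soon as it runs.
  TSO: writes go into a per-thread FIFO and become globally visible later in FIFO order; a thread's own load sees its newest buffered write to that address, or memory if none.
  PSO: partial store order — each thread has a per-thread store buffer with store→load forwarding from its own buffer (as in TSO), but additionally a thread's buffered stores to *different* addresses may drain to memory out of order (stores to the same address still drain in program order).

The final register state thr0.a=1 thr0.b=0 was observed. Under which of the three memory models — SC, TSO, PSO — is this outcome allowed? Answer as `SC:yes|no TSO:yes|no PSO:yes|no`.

outcome vector order: (thr0.a,thr0.b)
under SC → <0 0> <0 1> <0 2> <1 1>
under TSO → <0 0> <0 1> <0 2> <1 1>
under PSO → <0 0> <0 1> <0 2> <1 0> <1 1> <1 2>
target <1 0> ∈ {PSO}

SC:no TSO:no PSO:yes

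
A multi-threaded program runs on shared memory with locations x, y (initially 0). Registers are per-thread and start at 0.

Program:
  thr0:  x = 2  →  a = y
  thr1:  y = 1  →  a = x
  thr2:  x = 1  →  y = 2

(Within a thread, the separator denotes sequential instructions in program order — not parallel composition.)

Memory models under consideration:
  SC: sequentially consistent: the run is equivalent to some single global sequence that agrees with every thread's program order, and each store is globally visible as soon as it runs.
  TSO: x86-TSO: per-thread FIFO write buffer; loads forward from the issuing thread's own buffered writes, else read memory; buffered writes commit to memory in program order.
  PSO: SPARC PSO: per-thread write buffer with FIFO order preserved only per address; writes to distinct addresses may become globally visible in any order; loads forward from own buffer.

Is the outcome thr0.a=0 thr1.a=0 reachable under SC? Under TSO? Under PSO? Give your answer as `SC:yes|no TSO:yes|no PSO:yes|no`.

SC:no TSO:yes PSO:yes

outcome vector order: (thr0.a,thr1.a)
SC (8): 01 02 10 11 12 20 21 22
TSO (9): 00 01 02 10 11 12 20 21 22
PSO (9): 00 01 02 10 11 12 20 21 22
target 00 ∈ {TSO,PSO}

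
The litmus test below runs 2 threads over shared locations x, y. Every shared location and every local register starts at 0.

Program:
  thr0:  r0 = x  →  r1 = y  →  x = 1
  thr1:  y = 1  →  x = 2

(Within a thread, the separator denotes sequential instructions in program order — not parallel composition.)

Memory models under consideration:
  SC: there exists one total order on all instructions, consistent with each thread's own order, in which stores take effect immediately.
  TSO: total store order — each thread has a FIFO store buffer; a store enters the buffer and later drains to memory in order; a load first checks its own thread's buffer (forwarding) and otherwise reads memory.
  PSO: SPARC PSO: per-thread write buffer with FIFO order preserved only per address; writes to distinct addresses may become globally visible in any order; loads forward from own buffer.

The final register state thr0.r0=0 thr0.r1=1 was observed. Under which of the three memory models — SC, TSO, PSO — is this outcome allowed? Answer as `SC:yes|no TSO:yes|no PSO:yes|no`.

outcome vector order: (thr0.r0,thr0.r1)
[SC] allowed = {0/0, 0/1, 2/1}
[TSO] allowed = {0/0, 0/1, 2/1}
[PSO] allowed = {0/0, 0/1, 2/0, 2/1}
target 0/1 ∈ {SC,TSO,PSO}

SC:yes TSO:yes PSO:yes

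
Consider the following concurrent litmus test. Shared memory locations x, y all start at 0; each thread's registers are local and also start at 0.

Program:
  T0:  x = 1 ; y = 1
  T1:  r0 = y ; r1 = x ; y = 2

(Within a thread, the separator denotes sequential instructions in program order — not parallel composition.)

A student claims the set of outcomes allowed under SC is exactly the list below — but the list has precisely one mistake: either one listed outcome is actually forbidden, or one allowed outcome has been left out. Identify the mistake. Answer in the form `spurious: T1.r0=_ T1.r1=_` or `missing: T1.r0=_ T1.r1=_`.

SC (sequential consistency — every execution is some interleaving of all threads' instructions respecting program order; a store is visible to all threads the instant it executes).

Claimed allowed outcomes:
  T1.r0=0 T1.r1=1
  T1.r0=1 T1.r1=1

outcome vector order: (T1.r0,T1.r1)
[SC] allowed = {00 01 11}
SC∖claimed = {00}

missing: T1.r0=0 T1.r1=0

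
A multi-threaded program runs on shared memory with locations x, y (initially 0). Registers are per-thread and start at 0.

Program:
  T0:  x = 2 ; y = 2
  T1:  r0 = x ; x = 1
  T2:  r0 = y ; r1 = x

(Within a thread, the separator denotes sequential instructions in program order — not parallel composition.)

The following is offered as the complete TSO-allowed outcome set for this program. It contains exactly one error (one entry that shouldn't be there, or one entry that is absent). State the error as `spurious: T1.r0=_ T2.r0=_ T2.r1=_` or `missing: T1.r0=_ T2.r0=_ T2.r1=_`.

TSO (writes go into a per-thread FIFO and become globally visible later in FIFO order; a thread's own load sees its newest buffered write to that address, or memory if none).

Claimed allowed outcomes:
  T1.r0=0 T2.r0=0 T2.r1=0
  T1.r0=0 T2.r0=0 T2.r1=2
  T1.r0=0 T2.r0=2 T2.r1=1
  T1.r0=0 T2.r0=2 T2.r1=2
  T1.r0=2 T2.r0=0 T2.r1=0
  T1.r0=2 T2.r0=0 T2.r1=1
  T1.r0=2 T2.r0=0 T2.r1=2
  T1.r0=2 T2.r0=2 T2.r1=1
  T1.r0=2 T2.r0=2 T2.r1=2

outcome vector order: (T1.r0,T2.r0,T2.r1)
TSO: 10 outcomes — {000 001 002 021 022 200 201 202 221 222}
TSO∖claimed = {001}

missing: T1.r0=0 T2.r0=0 T2.r1=1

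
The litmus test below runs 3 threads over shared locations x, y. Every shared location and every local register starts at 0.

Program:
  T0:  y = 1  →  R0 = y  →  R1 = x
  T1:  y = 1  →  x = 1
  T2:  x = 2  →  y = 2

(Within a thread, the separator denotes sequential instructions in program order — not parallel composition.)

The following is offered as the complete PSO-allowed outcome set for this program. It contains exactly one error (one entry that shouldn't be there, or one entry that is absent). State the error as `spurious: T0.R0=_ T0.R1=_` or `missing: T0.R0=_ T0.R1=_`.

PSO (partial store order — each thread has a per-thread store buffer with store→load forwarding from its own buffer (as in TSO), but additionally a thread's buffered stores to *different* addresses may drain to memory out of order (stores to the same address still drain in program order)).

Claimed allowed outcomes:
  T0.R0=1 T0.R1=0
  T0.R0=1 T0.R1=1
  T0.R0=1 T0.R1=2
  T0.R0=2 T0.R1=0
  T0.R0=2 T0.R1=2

missing: T0.R0=2 T0.R1=1

outcome vector order: (T0.R0,T0.R1)
PSO (6): (1,0) (1,1) (1,2) (2,0) (2,1) (2,2)
PSO∖claimed = {(2,1)}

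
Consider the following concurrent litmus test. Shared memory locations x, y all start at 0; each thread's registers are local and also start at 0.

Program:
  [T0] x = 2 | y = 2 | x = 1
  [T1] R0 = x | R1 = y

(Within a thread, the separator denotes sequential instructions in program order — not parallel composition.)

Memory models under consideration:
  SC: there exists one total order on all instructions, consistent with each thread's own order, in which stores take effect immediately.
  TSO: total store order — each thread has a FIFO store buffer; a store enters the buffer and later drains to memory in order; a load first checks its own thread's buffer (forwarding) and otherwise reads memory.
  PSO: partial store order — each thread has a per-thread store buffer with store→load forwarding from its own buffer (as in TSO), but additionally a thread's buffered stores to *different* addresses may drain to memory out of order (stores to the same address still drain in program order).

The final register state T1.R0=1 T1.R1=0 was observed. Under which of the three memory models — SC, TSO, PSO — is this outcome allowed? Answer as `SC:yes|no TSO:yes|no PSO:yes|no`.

SC:no TSO:no PSO:yes

outcome vector order: (T1.R0,T1.R1)
SC (5): 0/0; 0/2; 1/2; 2/0; 2/2
TSO (5): 0/0; 0/2; 1/2; 2/0; 2/2
PSO (6): 0/0; 0/2; 1/0; 1/2; 2/0; 2/2
target 1/0 ∈ {PSO}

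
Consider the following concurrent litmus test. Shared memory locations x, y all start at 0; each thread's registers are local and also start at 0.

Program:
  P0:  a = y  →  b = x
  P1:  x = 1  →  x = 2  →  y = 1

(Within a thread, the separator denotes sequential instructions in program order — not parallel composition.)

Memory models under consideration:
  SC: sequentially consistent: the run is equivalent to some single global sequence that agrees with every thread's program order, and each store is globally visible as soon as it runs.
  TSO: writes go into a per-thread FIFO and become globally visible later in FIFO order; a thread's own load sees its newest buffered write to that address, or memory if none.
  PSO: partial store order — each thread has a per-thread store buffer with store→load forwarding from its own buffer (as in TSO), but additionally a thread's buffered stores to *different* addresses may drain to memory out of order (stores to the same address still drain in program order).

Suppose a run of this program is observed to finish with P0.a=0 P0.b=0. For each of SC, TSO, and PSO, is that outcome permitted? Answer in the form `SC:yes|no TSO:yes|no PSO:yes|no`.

outcome vector order: (P0.a,P0.b)
SC (4): <0 0>, <0 1>, <0 2>, <1 2>
TSO (4): <0 0>, <0 1>, <0 2>, <1 2>
PSO (6): <0 0>, <0 1>, <0 2>, <1 0>, <1 1>, <1 2>
target <0 0> ∈ {SC,TSO,PSO}

SC:yes TSO:yes PSO:yes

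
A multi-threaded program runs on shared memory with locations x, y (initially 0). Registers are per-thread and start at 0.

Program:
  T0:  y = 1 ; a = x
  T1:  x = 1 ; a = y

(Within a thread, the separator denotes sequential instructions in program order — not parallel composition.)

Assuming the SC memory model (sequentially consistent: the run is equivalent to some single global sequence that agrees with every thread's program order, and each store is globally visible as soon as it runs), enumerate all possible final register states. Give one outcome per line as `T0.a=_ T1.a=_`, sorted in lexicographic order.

T0.a=0 T1.a=1
T0.a=1 T1.a=0
T0.a=1 T1.a=1

outcome vector order: (T0.a,T1.a)
|SC outcomes| = 3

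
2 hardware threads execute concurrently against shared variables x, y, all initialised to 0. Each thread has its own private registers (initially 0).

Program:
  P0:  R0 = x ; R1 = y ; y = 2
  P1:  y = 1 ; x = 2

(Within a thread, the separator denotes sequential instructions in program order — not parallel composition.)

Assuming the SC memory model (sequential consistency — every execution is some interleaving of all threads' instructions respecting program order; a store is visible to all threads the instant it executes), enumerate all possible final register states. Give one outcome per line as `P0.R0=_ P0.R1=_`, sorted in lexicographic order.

outcome vector order: (P0.R0,P0.R1)
|SC outcomes| = 3

P0.R0=0 P0.R1=0
P0.R0=0 P0.R1=1
P0.R0=2 P0.R1=1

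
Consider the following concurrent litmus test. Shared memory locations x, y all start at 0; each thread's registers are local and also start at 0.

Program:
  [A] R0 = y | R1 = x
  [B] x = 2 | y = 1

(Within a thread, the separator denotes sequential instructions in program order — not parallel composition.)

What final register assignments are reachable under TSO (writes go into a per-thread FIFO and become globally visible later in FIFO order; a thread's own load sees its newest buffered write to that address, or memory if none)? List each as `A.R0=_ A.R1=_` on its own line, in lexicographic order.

A.R0=0 A.R1=0
A.R0=0 A.R1=2
A.R0=1 A.R1=2

outcome vector order: (A.R0,A.R1)
|TSO outcomes| = 3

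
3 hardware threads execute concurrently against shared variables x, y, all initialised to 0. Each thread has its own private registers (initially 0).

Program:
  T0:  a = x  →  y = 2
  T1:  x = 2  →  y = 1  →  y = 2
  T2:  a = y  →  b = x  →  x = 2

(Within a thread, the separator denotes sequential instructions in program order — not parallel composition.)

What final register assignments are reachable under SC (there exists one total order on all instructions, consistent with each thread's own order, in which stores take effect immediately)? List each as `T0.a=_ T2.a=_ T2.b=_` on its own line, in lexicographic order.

T0.a=0 T2.a=0 T2.b=0
T0.a=0 T2.a=0 T2.b=2
T0.a=0 T2.a=1 T2.b=2
T0.a=0 T2.a=2 T2.b=0
T0.a=0 T2.a=2 T2.b=2
T0.a=2 T2.a=0 T2.b=0
T0.a=2 T2.a=0 T2.b=2
T0.a=2 T2.a=1 T2.b=2
T0.a=2 T2.a=2 T2.b=2

outcome vector order: (T0.a,T2.a,T2.b)
|SC outcomes| = 9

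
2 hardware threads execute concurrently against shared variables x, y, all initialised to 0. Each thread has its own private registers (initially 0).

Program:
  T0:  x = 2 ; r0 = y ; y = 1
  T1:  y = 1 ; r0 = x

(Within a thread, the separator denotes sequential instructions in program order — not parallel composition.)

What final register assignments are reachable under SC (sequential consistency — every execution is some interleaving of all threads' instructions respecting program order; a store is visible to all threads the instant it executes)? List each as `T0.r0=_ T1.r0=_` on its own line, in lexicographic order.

outcome vector order: (T0.r0,T1.r0)
|SC outcomes| = 3

T0.r0=0 T1.r0=2
T0.r0=1 T1.r0=0
T0.r0=1 T1.r0=2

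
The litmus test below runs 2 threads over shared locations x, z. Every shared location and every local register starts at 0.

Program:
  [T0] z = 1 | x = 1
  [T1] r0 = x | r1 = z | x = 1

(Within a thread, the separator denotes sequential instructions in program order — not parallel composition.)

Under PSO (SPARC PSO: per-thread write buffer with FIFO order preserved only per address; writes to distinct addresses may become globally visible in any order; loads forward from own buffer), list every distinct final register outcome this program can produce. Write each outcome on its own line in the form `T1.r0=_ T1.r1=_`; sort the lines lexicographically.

outcome vector order: (T1.r0,T1.r1)
|PSO outcomes| = 4

T1.r0=0 T1.r1=0
T1.r0=0 T1.r1=1
T1.r0=1 T1.r1=0
T1.r0=1 T1.r1=1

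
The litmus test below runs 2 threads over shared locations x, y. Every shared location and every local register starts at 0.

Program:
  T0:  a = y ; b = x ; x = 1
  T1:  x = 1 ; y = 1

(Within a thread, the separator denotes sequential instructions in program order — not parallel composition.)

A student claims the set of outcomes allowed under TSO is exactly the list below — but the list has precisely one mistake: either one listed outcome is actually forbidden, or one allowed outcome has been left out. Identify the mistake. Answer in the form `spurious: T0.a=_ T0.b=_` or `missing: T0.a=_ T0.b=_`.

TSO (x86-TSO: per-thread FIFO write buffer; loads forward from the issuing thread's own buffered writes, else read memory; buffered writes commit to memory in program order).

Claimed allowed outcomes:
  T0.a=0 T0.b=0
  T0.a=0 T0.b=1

missing: T0.a=1 T0.b=1

outcome vector order: (T0.a,T0.b)
TSO (3): (0,0); (0,1); (1,1)
TSO∖claimed = {(1,1)}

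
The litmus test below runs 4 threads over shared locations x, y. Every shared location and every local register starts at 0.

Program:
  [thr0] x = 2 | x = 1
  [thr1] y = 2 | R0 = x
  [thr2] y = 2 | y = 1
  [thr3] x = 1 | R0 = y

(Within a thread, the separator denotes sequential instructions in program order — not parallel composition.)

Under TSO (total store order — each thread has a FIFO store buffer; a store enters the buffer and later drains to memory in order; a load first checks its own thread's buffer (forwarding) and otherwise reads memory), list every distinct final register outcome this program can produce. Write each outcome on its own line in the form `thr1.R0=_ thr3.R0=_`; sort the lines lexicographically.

thr1.R0=0 thr3.R0=0
thr1.R0=0 thr3.R0=1
thr1.R0=0 thr3.R0=2
thr1.R0=1 thr3.R0=0
thr1.R0=1 thr3.R0=1
thr1.R0=1 thr3.R0=2
thr1.R0=2 thr3.R0=0
thr1.R0=2 thr3.R0=1
thr1.R0=2 thr3.R0=2

outcome vector order: (thr1.R0,thr3.R0)
|TSO outcomes| = 9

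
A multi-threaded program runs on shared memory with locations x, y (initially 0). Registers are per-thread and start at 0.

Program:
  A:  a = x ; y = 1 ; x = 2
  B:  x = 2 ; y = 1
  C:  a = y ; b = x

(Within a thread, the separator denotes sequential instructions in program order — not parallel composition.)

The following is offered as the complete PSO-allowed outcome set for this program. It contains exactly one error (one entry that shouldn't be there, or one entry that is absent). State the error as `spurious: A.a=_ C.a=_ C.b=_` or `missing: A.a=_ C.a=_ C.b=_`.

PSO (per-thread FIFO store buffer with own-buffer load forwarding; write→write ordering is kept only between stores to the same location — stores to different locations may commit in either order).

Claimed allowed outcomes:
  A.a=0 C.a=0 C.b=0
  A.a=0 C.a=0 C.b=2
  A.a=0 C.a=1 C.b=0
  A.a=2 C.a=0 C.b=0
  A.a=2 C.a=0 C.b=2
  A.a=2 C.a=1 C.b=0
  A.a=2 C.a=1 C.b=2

missing: A.a=0 C.a=1 C.b=2

outcome vector order: (A.a,C.a,C.b)
[PSO] allowed = {(0,0,0), (0,0,2), (0,1,0), (0,1,2), (2,0,0), (2,0,2), (2,1,0), (2,1,2)}
PSO∖claimed = {(0,1,2)}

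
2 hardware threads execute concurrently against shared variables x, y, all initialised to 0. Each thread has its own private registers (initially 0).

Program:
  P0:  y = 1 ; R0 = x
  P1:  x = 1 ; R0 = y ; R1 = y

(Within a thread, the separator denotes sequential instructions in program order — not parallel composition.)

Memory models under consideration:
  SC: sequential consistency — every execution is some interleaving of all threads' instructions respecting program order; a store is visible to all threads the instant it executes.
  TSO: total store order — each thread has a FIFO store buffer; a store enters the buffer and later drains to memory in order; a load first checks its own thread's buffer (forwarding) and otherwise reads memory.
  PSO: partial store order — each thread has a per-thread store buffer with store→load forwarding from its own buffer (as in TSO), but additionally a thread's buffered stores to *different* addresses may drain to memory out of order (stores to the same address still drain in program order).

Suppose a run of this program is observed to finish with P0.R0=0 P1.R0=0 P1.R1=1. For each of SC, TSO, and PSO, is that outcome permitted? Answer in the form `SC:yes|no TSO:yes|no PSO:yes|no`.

SC:no TSO:yes PSO:yes

outcome vector order: (P0.R0,P1.R0,P1.R1)
SC: 4 outcomes — {(0,1,1) (1,0,0) (1,0,1) (1,1,1)}
TSO: 6 outcomes — {(0,0,0) (0,0,1) (0,1,1) (1,0,0) (1,0,1) (1,1,1)}
PSO: 6 outcomes — {(0,0,0) (0,0,1) (0,1,1) (1,0,0) (1,0,1) (1,1,1)}
target (0,0,1) ∈ {TSO,PSO}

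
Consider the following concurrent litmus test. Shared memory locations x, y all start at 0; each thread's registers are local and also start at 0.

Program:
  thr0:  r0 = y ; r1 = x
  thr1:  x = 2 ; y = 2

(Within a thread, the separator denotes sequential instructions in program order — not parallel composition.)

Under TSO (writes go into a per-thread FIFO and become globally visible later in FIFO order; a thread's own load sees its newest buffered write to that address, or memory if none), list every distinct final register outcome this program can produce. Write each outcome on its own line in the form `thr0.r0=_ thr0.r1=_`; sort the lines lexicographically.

outcome vector order: (thr0.r0,thr0.r1)
|TSO outcomes| = 3

thr0.r0=0 thr0.r1=0
thr0.r0=0 thr0.r1=2
thr0.r0=2 thr0.r1=2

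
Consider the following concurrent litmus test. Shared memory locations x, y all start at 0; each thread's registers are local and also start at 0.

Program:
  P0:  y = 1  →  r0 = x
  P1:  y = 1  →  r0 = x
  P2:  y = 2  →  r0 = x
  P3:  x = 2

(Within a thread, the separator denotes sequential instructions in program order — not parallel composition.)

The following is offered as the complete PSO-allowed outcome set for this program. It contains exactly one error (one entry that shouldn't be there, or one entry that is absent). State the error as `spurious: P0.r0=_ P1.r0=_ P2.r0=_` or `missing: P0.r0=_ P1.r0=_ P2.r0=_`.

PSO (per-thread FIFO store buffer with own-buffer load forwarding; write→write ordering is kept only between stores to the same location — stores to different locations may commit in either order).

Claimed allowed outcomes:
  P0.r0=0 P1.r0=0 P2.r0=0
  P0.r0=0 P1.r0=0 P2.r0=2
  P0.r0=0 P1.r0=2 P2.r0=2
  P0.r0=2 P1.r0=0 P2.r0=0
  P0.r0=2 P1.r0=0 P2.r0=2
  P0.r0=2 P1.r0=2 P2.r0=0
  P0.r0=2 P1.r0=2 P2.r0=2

outcome vector order: (P0.r0,P1.r0,P2.r0)
[PSO] allowed = {0/0/0, 0/0/2, 0/2/0, 0/2/2, 2/0/0, 2/0/2, 2/2/0, 2/2/2}
PSO∖claimed = {0/2/0}

missing: P0.r0=0 P1.r0=2 P2.r0=0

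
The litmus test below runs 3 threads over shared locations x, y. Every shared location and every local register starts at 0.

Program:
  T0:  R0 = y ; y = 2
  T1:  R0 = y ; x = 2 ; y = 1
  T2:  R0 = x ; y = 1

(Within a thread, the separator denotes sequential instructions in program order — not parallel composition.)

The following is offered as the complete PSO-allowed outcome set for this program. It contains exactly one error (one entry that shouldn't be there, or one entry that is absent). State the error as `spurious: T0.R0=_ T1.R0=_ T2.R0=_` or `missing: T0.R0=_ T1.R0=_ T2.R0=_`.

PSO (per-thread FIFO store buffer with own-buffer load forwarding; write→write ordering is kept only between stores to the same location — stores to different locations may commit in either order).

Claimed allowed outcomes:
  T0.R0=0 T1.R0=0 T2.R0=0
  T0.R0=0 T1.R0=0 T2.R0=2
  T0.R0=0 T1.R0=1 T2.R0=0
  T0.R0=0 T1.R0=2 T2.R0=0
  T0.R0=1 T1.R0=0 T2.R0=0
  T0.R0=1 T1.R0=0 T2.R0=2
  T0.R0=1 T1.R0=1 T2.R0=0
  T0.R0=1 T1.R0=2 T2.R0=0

outcome vector order: (T0.R0,T1.R0,T2.R0)
PSO (9): 000; 002; 010; 020; 022; 100; 102; 110; 120
PSO∖claimed = {022}

missing: T0.R0=0 T1.R0=2 T2.R0=2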